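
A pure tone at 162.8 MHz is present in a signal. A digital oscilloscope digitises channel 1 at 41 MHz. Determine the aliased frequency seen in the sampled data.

162.8 MHz mod fs = 39.8 MHz.
39.8 MHz > fs/2 = 20.5 MHz, folds to fs − 39.8 MHz = 1.2 MHz.

1.2 MHz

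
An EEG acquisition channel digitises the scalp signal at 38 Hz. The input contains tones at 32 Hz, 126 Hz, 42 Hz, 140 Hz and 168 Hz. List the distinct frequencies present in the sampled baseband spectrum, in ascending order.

4 Hz, 6 Hz, 12 Hz, 16 Hz

fs/2 = 19 Hz.
32 Hz > fs/2 = 19 Hz, folds to fs − 32 Hz = 6 Hz.
126 Hz mod fs = 12 Hz.
12 Hz ≤ fs/2 = 19 Hz, appears at 12 Hz.
42 Hz mod fs = 4 Hz.
4 Hz ≤ fs/2 = 19 Hz, appears at 4 Hz.
140 Hz mod fs = 26 Hz.
26 Hz > fs/2 = 19 Hz, folds to fs − 26 Hz = 12 Hz.
168 Hz mod fs = 16 Hz.
16 Hz ≤ fs/2 = 19 Hz, appears at 16 Hz.
Distinct values: {4 Hz, 6 Hz, 12 Hz, 16 Hz}.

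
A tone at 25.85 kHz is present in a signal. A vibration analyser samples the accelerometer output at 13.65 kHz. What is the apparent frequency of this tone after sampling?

1.45 kHz

25.85 kHz mod fs = 12.2 kHz.
12.2 kHz > fs/2 = 6.825 kHz, folds to fs − 12.2 kHz = 1.45 kHz.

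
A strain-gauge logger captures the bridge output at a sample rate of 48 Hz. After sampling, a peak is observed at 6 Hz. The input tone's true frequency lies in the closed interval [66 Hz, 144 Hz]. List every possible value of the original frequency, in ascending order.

Frequencies that alias to 6 Hz are k·fs ± 6 Hz for integer k ≥ 0.
k=0: 6 Hz.
k=1: 42 Hz, 54 Hz.
k=2: 90 Hz, 102 Hz.
k=3: 138 Hz, 150 Hz.
k=4: 186 Hz, 198 Hz.
Within [66 Hz, 144 Hz]: 90 Hz, 102 Hz, 138 Hz.

90 Hz, 102 Hz, 138 Hz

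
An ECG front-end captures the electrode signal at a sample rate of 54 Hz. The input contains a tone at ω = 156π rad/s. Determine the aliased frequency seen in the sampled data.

24 Hz

ω = 156π rad/s → f = ω/(2π) = 78 Hz.
78 Hz mod fs = 24 Hz.
24 Hz ≤ fs/2 = 27 Hz, appears at 24 Hz.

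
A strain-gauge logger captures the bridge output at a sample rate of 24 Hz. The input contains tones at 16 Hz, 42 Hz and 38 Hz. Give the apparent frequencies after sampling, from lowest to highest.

6 Hz, 8 Hz, 10 Hz

fs/2 = 12 Hz.
16 Hz > fs/2 = 12 Hz, folds to fs − 16 Hz = 8 Hz.
42 Hz mod fs = 18 Hz.
18 Hz > fs/2 = 12 Hz, folds to fs − 18 Hz = 6 Hz.
38 Hz mod fs = 14 Hz.
14 Hz > fs/2 = 12 Hz, folds to fs − 14 Hz = 10 Hz.
Distinct values: {6 Hz, 8 Hz, 10 Hz}.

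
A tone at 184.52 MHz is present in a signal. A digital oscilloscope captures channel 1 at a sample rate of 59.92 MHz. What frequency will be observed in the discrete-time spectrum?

184.52 MHz mod fs = 4.76 MHz.
4.76 MHz ≤ fs/2 = 29.96 MHz, appears at 4.76 MHz.

4.76 MHz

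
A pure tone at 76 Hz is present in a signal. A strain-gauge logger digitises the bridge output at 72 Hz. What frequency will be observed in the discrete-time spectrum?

4 Hz

76 Hz mod fs = 4 Hz.
4 Hz ≤ fs/2 = 36 Hz, appears at 4 Hz.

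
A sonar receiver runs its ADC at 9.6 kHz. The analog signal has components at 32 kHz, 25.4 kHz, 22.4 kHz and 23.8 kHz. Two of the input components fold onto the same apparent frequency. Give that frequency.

fs/2 = 4.8 kHz.
32 kHz mod fs = 3.2 kHz.
3.2 kHz ≤ fs/2 = 4.8 kHz, appears at 3.2 kHz.
25.4 kHz mod fs = 6.2 kHz.
6.2 kHz > fs/2 = 4.8 kHz, folds to fs − 6.2 kHz = 3.4 kHz.
22.4 kHz mod fs = 3.2 kHz.
3.2 kHz ≤ fs/2 = 4.8 kHz, appears at 3.2 kHz.
23.8 kHz mod fs = 4.6 kHz.
4.6 kHz ≤ fs/2 = 4.8 kHz, appears at 4.6 kHz.
22.4 kHz and 32 kHz both map to 3.2 kHz.

3.2 kHz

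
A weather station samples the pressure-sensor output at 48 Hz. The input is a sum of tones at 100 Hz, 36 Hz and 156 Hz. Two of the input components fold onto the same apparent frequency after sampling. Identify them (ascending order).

36 Hz, 156 Hz

fs/2 = 24 Hz.
100 Hz mod fs = 4 Hz.
4 Hz ≤ fs/2 = 24 Hz, appears at 4 Hz.
36 Hz > fs/2 = 24 Hz, folds to fs − 36 Hz = 12 Hz.
156 Hz mod fs = 12 Hz.
12 Hz ≤ fs/2 = 24 Hz, appears at 12 Hz.
36 Hz and 156 Hz both map to 12 Hz.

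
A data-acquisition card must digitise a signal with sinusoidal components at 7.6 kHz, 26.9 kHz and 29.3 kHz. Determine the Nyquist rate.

Highest-frequency component: 29.3 kHz.
Nyquist rate = 2 × 29.3 kHz = 58.6 kHz.

58.6 kHz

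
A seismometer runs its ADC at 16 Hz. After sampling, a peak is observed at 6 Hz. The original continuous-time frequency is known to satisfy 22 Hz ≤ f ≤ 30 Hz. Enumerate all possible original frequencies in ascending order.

Frequencies that alias to 6 Hz are k·fs ± 6 Hz for integer k ≥ 0.
k=0: 6 Hz.
k=1: 10 Hz, 22 Hz.
k=2: 26 Hz, 38 Hz.
k=3: 42 Hz, 54 Hz.
Within [22 Hz, 30 Hz]: 22 Hz, 26 Hz.

22 Hz, 26 Hz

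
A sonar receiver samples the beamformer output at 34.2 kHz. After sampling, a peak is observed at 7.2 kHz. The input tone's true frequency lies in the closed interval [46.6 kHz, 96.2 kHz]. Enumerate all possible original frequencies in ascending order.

61.2 kHz, 75.6 kHz, 95.4 kHz

Frequencies that alias to 7.2 kHz are k·fs ± 7.2 kHz for integer k ≥ 0.
k=0: 7.2 kHz.
k=1: 27 kHz, 41.4 kHz.
k=2: 61.2 kHz, 75.6 kHz.
k=3: 95.4 kHz, 109.8 kHz.
k=4: 129.6 kHz, 144 kHz.
Within [46.6 kHz, 96.2 kHz]: 61.2 kHz, 75.6 kHz, 95.4 kHz.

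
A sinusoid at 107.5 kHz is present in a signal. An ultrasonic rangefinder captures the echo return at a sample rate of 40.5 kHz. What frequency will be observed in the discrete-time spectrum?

107.5 kHz mod fs = 26.5 kHz.
26.5 kHz > fs/2 = 20.25 kHz, folds to fs − 26.5 kHz = 14 kHz.

14 kHz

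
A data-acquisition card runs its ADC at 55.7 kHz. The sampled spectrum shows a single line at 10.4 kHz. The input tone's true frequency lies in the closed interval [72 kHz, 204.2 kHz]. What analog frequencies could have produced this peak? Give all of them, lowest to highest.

101 kHz, 121.8 kHz, 156.7 kHz, 177.5 kHz

Frequencies that alias to 10.4 kHz are k·fs ± 10.4 kHz for integer k ≥ 0.
k=0: 10.4 kHz.
k=1: 45.3 kHz, 66.1 kHz.
k=2: 101 kHz, 121.8 kHz.
k=3: 156.7 kHz, 177.5 kHz.
k=4: 212.4 kHz, 233.2 kHz.
Within [72 kHz, 204.2 kHz]: 101 kHz, 121.8 kHz, 156.7 kHz, 177.5 kHz.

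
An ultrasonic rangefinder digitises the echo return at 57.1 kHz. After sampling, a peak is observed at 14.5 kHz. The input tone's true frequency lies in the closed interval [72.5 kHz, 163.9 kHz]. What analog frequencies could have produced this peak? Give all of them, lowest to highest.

Frequencies that alias to 14.5 kHz are k·fs ± 14.5 kHz for integer k ≥ 0.
k=0: 14.5 kHz.
k=1: 42.6 kHz, 71.6 kHz.
k=2: 99.7 kHz, 128.7 kHz.
k=3: 156.8 kHz, 185.8 kHz.
k=4: 213.9 kHz, 242.9 kHz.
Within [72.5 kHz, 163.9 kHz]: 99.7 kHz, 128.7 kHz, 156.8 kHz.

99.7 kHz, 128.7 kHz, 156.8 kHz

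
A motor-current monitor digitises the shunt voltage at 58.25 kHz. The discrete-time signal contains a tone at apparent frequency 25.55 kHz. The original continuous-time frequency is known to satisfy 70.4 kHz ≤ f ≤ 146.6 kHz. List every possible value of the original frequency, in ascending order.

Frequencies that alias to 25.55 kHz are k·fs ± 25.55 kHz for integer k ≥ 0.
k=0: 25.55 kHz.
k=1: 32.7 kHz, 83.8 kHz.
k=2: 90.95 kHz, 142.05 kHz.
k=3: 149.2 kHz, 200.3 kHz.
Within [70.4 kHz, 146.6 kHz]: 83.8 kHz, 90.95 kHz, 142.05 kHz.

83.8 kHz, 90.95 kHz, 142.05 kHz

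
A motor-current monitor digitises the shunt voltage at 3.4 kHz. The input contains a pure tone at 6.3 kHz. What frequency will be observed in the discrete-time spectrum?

6.3 kHz mod fs = 2.9 kHz.
2.9 kHz > fs/2 = 1.7 kHz, folds to fs − 2.9 kHz = 0.5 kHz.

0.5 kHz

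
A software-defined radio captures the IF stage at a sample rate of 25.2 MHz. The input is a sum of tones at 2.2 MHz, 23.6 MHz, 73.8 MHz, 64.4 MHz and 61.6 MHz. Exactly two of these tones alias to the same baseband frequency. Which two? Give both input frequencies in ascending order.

fs/2 = 12.6 MHz.
2.2 MHz ≤ fs/2 = 12.6 MHz, passes unchanged.
23.6 MHz > fs/2 = 12.6 MHz, folds to fs − 23.6 MHz = 1.6 MHz.
73.8 MHz mod fs = 23.4 MHz.
23.4 MHz > fs/2 = 12.6 MHz, folds to fs − 23.4 MHz = 1.8 MHz.
64.4 MHz mod fs = 14 MHz.
14 MHz > fs/2 = 12.6 MHz, folds to fs − 14 MHz = 11.2 MHz.
61.6 MHz mod fs = 11.2 MHz.
11.2 MHz ≤ fs/2 = 12.6 MHz, appears at 11.2 MHz.
61.6 MHz and 64.4 MHz both map to 11.2 MHz.

61.6 MHz, 64.4 MHz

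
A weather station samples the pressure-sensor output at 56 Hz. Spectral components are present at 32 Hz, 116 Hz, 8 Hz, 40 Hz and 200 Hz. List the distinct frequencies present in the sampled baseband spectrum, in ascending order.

fs/2 = 28 Hz.
32 Hz > fs/2 = 28 Hz, folds to fs − 32 Hz = 24 Hz.
116 Hz mod fs = 4 Hz.
4 Hz ≤ fs/2 = 28 Hz, appears at 4 Hz.
8 Hz ≤ fs/2 = 28 Hz, passes unchanged.
40 Hz > fs/2 = 28 Hz, folds to fs − 40 Hz = 16 Hz.
200 Hz mod fs = 32 Hz.
32 Hz > fs/2 = 28 Hz, folds to fs − 32 Hz = 24 Hz.
Distinct values: {4 Hz, 8 Hz, 16 Hz, 24 Hz}.

4 Hz, 8 Hz, 16 Hz, 24 Hz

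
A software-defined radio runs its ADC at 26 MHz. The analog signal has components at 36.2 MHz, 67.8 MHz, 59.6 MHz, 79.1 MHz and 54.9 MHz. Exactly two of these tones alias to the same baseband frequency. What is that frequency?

10.2 MHz

fs/2 = 13 MHz.
36.2 MHz mod fs = 10.2 MHz.
10.2 MHz ≤ fs/2 = 13 MHz, appears at 10.2 MHz.
67.8 MHz mod fs = 15.8 MHz.
15.8 MHz > fs/2 = 13 MHz, folds to fs − 15.8 MHz = 10.2 MHz.
59.6 MHz mod fs = 7.6 MHz.
7.6 MHz ≤ fs/2 = 13 MHz, appears at 7.6 MHz.
79.1 MHz mod fs = 1.1 MHz.
1.1 MHz ≤ fs/2 = 13 MHz, appears at 1.1 MHz.
54.9 MHz mod fs = 2.9 MHz.
2.9 MHz ≤ fs/2 = 13 MHz, appears at 2.9 MHz.
36.2 MHz and 67.8 MHz both map to 10.2 MHz.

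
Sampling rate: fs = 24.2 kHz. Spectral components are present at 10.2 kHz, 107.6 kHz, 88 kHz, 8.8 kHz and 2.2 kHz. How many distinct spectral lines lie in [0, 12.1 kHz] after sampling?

4

fs/2 = 12.1 kHz.
10.2 kHz ≤ fs/2 = 12.1 kHz, passes unchanged.
107.6 kHz mod fs = 10.8 kHz.
10.8 kHz ≤ fs/2 = 12.1 kHz, appears at 10.8 kHz.
88 kHz mod fs = 15.4 kHz.
15.4 kHz > fs/2 = 12.1 kHz, folds to fs − 15.4 kHz = 8.8 kHz.
8.8 kHz ≤ fs/2 = 12.1 kHz, passes unchanged.
2.2 kHz ≤ fs/2 = 12.1 kHz, passes unchanged.
Distinct values: {2.2 kHz, 8.8 kHz, 10.2 kHz, 10.8 kHz} → 4.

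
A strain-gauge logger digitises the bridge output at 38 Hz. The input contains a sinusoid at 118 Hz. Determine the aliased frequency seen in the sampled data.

118 Hz mod fs = 4 Hz.
4 Hz ≤ fs/2 = 19 Hz, appears at 4 Hz.

4 Hz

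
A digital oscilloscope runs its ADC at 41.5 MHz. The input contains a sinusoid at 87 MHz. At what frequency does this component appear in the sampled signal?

4 MHz

87 MHz mod fs = 4 MHz.
4 MHz ≤ fs/2 = 20.75 MHz, appears at 4 MHz.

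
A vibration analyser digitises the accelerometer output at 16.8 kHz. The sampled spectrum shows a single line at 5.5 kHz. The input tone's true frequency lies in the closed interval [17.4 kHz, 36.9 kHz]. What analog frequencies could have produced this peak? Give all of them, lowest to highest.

Frequencies that alias to 5.5 kHz are k·fs ± 5.5 kHz for integer k ≥ 0.
k=0: 5.5 kHz.
k=1: 11.3 kHz, 22.3 kHz.
k=2: 28.1 kHz, 39.1 kHz.
k=3: 44.9 kHz, 55.9 kHz.
Within [17.4 kHz, 36.9 kHz]: 22.3 kHz, 28.1 kHz.

22.3 kHz, 28.1 kHz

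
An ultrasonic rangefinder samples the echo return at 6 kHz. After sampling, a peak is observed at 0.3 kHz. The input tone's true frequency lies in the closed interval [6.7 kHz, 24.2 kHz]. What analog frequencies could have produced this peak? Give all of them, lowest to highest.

11.7 kHz, 12.3 kHz, 17.7 kHz, 18.3 kHz, 23.7 kHz

Frequencies that alias to 0.3 kHz are k·fs ± 0.3 kHz for integer k ≥ 0.
k=0: 0.3 kHz.
k=1: 5.7 kHz, 6.3 kHz.
k=2: 11.7 kHz, 12.3 kHz.
k=3: 17.7 kHz, 18.3 kHz.
k=4: 23.7 kHz, 24.3 kHz.
k=5: 29.7 kHz, 30.3 kHz.
Within [6.7 kHz, 24.2 kHz]: 11.7 kHz, 12.3 kHz, 17.7 kHz, 18.3 kHz, 23.7 kHz.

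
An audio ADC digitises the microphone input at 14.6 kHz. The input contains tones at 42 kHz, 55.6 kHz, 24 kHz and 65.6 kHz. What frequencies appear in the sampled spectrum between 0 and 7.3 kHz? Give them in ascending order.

fs/2 = 7.3 kHz.
42 kHz mod fs = 12.8 kHz.
12.8 kHz > fs/2 = 7.3 kHz, folds to fs − 12.8 kHz = 1.8 kHz.
55.6 kHz mod fs = 11.8 kHz.
11.8 kHz > fs/2 = 7.3 kHz, folds to fs − 11.8 kHz = 2.8 kHz.
24 kHz mod fs = 9.4 kHz.
9.4 kHz > fs/2 = 7.3 kHz, folds to fs − 9.4 kHz = 5.2 kHz.
65.6 kHz mod fs = 7.2 kHz.
7.2 kHz ≤ fs/2 = 7.3 kHz, appears at 7.2 kHz.
Distinct values: {1.8 kHz, 2.8 kHz, 5.2 kHz, 7.2 kHz}.

1.8 kHz, 2.8 kHz, 5.2 kHz, 7.2 kHz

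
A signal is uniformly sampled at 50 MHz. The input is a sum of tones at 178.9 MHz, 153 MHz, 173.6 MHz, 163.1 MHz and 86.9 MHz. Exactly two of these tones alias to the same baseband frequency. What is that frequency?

13.1 MHz

fs/2 = 25 MHz.
178.9 MHz mod fs = 28.9 MHz.
28.9 MHz > fs/2 = 25 MHz, folds to fs − 28.9 MHz = 21.1 MHz.
153 MHz mod fs = 3 MHz.
3 MHz ≤ fs/2 = 25 MHz, appears at 3 MHz.
173.6 MHz mod fs = 23.6 MHz.
23.6 MHz ≤ fs/2 = 25 MHz, appears at 23.6 MHz.
163.1 MHz mod fs = 13.1 MHz.
13.1 MHz ≤ fs/2 = 25 MHz, appears at 13.1 MHz.
86.9 MHz mod fs = 36.9 MHz.
36.9 MHz > fs/2 = 25 MHz, folds to fs − 36.9 MHz = 13.1 MHz.
86.9 MHz and 163.1 MHz both map to 13.1 MHz.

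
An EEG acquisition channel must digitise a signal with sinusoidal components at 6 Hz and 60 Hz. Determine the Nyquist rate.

Highest-frequency component: 60 Hz.
Nyquist rate = 2 × 60 Hz = 120 Hz.

120 Hz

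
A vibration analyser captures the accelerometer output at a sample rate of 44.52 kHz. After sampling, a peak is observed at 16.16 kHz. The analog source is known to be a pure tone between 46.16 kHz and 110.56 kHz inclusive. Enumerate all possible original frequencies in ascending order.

Frequencies that alias to 16.16 kHz are k·fs ± 16.16 kHz for integer k ≥ 0.
k=0: 16.16 kHz.
k=1: 28.36 kHz, 60.68 kHz.
k=2: 72.88 kHz, 105.2 kHz.
k=3: 117.4 kHz, 149.72 kHz.
Within [46.16 kHz, 110.56 kHz]: 60.68 kHz, 72.88 kHz, 105.2 kHz.

60.68 kHz, 72.88 kHz, 105.2 kHz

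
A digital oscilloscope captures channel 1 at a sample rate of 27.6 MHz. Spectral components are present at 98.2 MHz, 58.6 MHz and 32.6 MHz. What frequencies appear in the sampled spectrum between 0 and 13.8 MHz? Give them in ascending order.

3.4 MHz, 5 MHz, 12.2 MHz

fs/2 = 13.8 MHz.
98.2 MHz mod fs = 15.4 MHz.
15.4 MHz > fs/2 = 13.8 MHz, folds to fs − 15.4 MHz = 12.2 MHz.
58.6 MHz mod fs = 3.4 MHz.
3.4 MHz ≤ fs/2 = 13.8 MHz, appears at 3.4 MHz.
32.6 MHz mod fs = 5 MHz.
5 MHz ≤ fs/2 = 13.8 MHz, appears at 5 MHz.
Distinct values: {3.4 MHz, 5 MHz, 12.2 MHz}.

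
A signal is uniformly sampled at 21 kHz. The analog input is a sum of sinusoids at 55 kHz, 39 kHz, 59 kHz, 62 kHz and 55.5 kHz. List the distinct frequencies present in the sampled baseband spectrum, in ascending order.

fs/2 = 10.5 kHz.
55 kHz mod fs = 13 kHz.
13 kHz > fs/2 = 10.5 kHz, folds to fs − 13 kHz = 8 kHz.
39 kHz mod fs = 18 kHz.
18 kHz > fs/2 = 10.5 kHz, folds to fs − 18 kHz = 3 kHz.
59 kHz mod fs = 17 kHz.
17 kHz > fs/2 = 10.5 kHz, folds to fs − 17 kHz = 4 kHz.
62 kHz mod fs = 20 kHz.
20 kHz > fs/2 = 10.5 kHz, folds to fs − 20 kHz = 1 kHz.
55.5 kHz mod fs = 13.5 kHz.
13.5 kHz > fs/2 = 10.5 kHz, folds to fs − 13.5 kHz = 7.5 kHz.
Distinct values: {1 kHz, 3 kHz, 4 kHz, 7.5 kHz, 8 kHz}.

1 kHz, 3 kHz, 4 kHz, 7.5 kHz, 8 kHz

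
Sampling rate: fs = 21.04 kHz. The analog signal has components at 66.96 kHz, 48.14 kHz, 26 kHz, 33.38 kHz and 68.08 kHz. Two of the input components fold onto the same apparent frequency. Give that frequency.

fs/2 = 10.52 kHz.
66.96 kHz mod fs = 3.84 kHz.
3.84 kHz ≤ fs/2 = 10.52 kHz, appears at 3.84 kHz.
48.14 kHz mod fs = 6.06 kHz.
6.06 kHz ≤ fs/2 = 10.52 kHz, appears at 6.06 kHz.
26 kHz mod fs = 4.96 kHz.
4.96 kHz ≤ fs/2 = 10.52 kHz, appears at 4.96 kHz.
33.38 kHz mod fs = 12.34 kHz.
12.34 kHz > fs/2 = 10.52 kHz, folds to fs − 12.34 kHz = 8.7 kHz.
68.08 kHz mod fs = 4.96 kHz.
4.96 kHz ≤ fs/2 = 10.52 kHz, appears at 4.96 kHz.
26 kHz and 68.08 kHz both map to 4.96 kHz.

4.96 kHz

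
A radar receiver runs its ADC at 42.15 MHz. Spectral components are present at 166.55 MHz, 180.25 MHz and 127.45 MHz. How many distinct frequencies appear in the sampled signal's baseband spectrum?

fs/2 = 21.075 MHz.
166.55 MHz mod fs = 40.1 MHz.
40.1 MHz > fs/2 = 21.075 MHz, folds to fs − 40.1 MHz = 2.05 MHz.
180.25 MHz mod fs = 11.65 MHz.
11.65 MHz ≤ fs/2 = 21.075 MHz, appears at 11.65 MHz.
127.45 MHz mod fs = 1 MHz.
1 MHz ≤ fs/2 = 21.075 MHz, appears at 1 MHz.
Distinct values: {1 MHz, 2.05 MHz, 11.65 MHz} → 3.

3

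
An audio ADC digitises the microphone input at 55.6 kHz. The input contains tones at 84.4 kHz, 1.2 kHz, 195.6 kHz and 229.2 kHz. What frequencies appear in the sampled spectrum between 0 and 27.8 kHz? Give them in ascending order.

fs/2 = 27.8 kHz.
84.4 kHz mod fs = 28.8 kHz.
28.8 kHz > fs/2 = 27.8 kHz, folds to fs − 28.8 kHz = 26.8 kHz.
1.2 kHz ≤ fs/2 = 27.8 kHz, passes unchanged.
195.6 kHz mod fs = 28.8 kHz.
28.8 kHz > fs/2 = 27.8 kHz, folds to fs − 28.8 kHz = 26.8 kHz.
229.2 kHz mod fs = 6.8 kHz.
6.8 kHz ≤ fs/2 = 27.8 kHz, appears at 6.8 kHz.
Distinct values: {1.2 kHz, 6.8 kHz, 26.8 kHz}.

1.2 kHz, 6.8 kHz, 26.8 kHz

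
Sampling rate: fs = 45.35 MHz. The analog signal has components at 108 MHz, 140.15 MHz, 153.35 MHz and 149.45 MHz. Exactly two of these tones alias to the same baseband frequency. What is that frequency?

fs/2 = 22.675 MHz.
108 MHz mod fs = 17.3 MHz.
17.3 MHz ≤ fs/2 = 22.675 MHz, appears at 17.3 MHz.
140.15 MHz mod fs = 4.1 MHz.
4.1 MHz ≤ fs/2 = 22.675 MHz, appears at 4.1 MHz.
153.35 MHz mod fs = 17.3 MHz.
17.3 MHz ≤ fs/2 = 22.675 MHz, appears at 17.3 MHz.
149.45 MHz mod fs = 13.4 MHz.
13.4 MHz ≤ fs/2 = 22.675 MHz, appears at 13.4 MHz.
108 MHz and 153.35 MHz both map to 17.3 MHz.

17.3 MHz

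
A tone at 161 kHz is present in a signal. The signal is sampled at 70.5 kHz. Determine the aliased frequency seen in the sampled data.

161 kHz mod fs = 20 kHz.
20 kHz ≤ fs/2 = 35.25 kHz, appears at 20 kHz.

20 kHz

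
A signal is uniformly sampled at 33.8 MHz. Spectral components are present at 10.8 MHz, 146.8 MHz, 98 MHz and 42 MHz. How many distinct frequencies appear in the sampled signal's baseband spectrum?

4

fs/2 = 16.9 MHz.
10.8 MHz ≤ fs/2 = 16.9 MHz, passes unchanged.
146.8 MHz mod fs = 11.6 MHz.
11.6 MHz ≤ fs/2 = 16.9 MHz, appears at 11.6 MHz.
98 MHz mod fs = 30.4 MHz.
30.4 MHz > fs/2 = 16.9 MHz, folds to fs − 30.4 MHz = 3.4 MHz.
42 MHz mod fs = 8.2 MHz.
8.2 MHz ≤ fs/2 = 16.9 MHz, appears at 8.2 MHz.
Distinct values: {3.4 MHz, 8.2 MHz, 10.8 MHz, 11.6 MHz} → 4.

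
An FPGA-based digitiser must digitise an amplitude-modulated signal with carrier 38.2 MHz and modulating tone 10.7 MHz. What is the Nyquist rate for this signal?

97.8 MHz

AM sidebands sit at fc ± fm = 27.5 MHz and 48.9 MHz.
Highest-frequency component: 48.9 MHz.
Nyquist rate = 2 × 48.9 MHz = 97.8 MHz.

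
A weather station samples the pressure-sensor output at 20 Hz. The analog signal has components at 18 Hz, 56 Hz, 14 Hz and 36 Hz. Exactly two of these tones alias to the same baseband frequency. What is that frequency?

fs/2 = 10 Hz.
18 Hz > fs/2 = 10 Hz, folds to fs − 18 Hz = 2 Hz.
56 Hz mod fs = 16 Hz.
16 Hz > fs/2 = 10 Hz, folds to fs − 16 Hz = 4 Hz.
14 Hz > fs/2 = 10 Hz, folds to fs − 14 Hz = 6 Hz.
36 Hz mod fs = 16 Hz.
16 Hz > fs/2 = 10 Hz, folds to fs − 16 Hz = 4 Hz.
36 Hz and 56 Hz both map to 4 Hz.

4 Hz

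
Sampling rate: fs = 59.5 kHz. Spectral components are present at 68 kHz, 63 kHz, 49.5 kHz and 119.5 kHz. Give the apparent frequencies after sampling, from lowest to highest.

fs/2 = 29.75 kHz.
68 kHz mod fs = 8.5 kHz.
8.5 kHz ≤ fs/2 = 29.75 kHz, appears at 8.5 kHz.
63 kHz mod fs = 3.5 kHz.
3.5 kHz ≤ fs/2 = 29.75 kHz, appears at 3.5 kHz.
49.5 kHz > fs/2 = 29.75 kHz, folds to fs − 49.5 kHz = 10 kHz.
119.5 kHz mod fs = 0.5 kHz.
0.5 kHz ≤ fs/2 = 29.75 kHz, appears at 0.5 kHz.
Distinct values: {0.5 kHz, 3.5 kHz, 8.5 kHz, 10 kHz}.

0.5 kHz, 3.5 kHz, 8.5 kHz, 10 kHz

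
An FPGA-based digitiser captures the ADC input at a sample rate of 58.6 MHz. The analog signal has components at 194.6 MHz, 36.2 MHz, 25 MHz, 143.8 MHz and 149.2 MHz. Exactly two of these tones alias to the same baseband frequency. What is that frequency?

fs/2 = 29.3 MHz.
194.6 MHz mod fs = 18.8 MHz.
18.8 MHz ≤ fs/2 = 29.3 MHz, appears at 18.8 MHz.
36.2 MHz > fs/2 = 29.3 MHz, folds to fs − 36.2 MHz = 22.4 MHz.
25 MHz ≤ fs/2 = 29.3 MHz, passes unchanged.
143.8 MHz mod fs = 26.6 MHz.
26.6 MHz ≤ fs/2 = 29.3 MHz, appears at 26.6 MHz.
149.2 MHz mod fs = 32 MHz.
32 MHz > fs/2 = 29.3 MHz, folds to fs − 32 MHz = 26.6 MHz.
143.8 MHz and 149.2 MHz both map to 26.6 MHz.

26.6 MHz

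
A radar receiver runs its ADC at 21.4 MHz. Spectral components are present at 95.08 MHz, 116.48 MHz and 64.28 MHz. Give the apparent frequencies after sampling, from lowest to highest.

0.08 MHz, 9.48 MHz

fs/2 = 10.7 MHz.
95.08 MHz mod fs = 9.48 MHz.
9.48 MHz ≤ fs/2 = 10.7 MHz, appears at 9.48 MHz.
116.48 MHz mod fs = 9.48 MHz.
9.48 MHz ≤ fs/2 = 10.7 MHz, appears at 9.48 MHz.
64.28 MHz mod fs = 0.08 MHz.
0.08 MHz ≤ fs/2 = 10.7 MHz, appears at 0.08 MHz.
Distinct values: {0.08 MHz, 9.48 MHz}.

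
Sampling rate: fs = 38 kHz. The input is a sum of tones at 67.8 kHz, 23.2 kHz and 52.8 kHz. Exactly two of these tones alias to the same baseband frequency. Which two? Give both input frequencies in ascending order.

fs/2 = 19 kHz.
67.8 kHz mod fs = 29.8 kHz.
29.8 kHz > fs/2 = 19 kHz, folds to fs − 29.8 kHz = 8.2 kHz.
23.2 kHz > fs/2 = 19 kHz, folds to fs − 23.2 kHz = 14.8 kHz.
52.8 kHz mod fs = 14.8 kHz.
14.8 kHz ≤ fs/2 = 19 kHz, appears at 14.8 kHz.
23.2 kHz and 52.8 kHz both map to 14.8 kHz.

23.2 kHz, 52.8 kHz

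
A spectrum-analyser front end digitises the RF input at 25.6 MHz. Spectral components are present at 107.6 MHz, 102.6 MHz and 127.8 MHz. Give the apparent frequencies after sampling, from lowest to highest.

0.2 MHz, 5.2 MHz

fs/2 = 12.8 MHz.
107.6 MHz mod fs = 5.2 MHz.
5.2 MHz ≤ fs/2 = 12.8 MHz, appears at 5.2 MHz.
102.6 MHz mod fs = 0.2 MHz.
0.2 MHz ≤ fs/2 = 12.8 MHz, appears at 0.2 MHz.
127.8 MHz mod fs = 25.4 MHz.
25.4 MHz > fs/2 = 12.8 MHz, folds to fs − 25.4 MHz = 0.2 MHz.
Distinct values: {0.2 MHz, 5.2 MHz}.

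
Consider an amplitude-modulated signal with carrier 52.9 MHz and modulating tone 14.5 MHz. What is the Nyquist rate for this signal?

134.8 MHz

AM sidebands sit at fc ± fm = 38.4 MHz and 67.4 MHz.
Highest-frequency component: 67.4 MHz.
Nyquist rate = 2 × 67.4 MHz = 134.8 MHz.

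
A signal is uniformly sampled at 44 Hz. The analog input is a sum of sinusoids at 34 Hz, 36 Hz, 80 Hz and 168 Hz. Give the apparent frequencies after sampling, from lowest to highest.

8 Hz, 10 Hz

fs/2 = 22 Hz.
34 Hz > fs/2 = 22 Hz, folds to fs − 34 Hz = 10 Hz.
36 Hz > fs/2 = 22 Hz, folds to fs − 36 Hz = 8 Hz.
80 Hz mod fs = 36 Hz.
36 Hz > fs/2 = 22 Hz, folds to fs − 36 Hz = 8 Hz.
168 Hz mod fs = 36 Hz.
36 Hz > fs/2 = 22 Hz, folds to fs − 36 Hz = 8 Hz.
Distinct values: {8 Hz, 10 Hz}.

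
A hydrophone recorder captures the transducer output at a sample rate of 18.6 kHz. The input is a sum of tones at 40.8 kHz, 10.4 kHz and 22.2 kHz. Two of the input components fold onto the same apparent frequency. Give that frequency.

3.6 kHz

fs/2 = 9.3 kHz.
40.8 kHz mod fs = 3.6 kHz.
3.6 kHz ≤ fs/2 = 9.3 kHz, appears at 3.6 kHz.
10.4 kHz > fs/2 = 9.3 kHz, folds to fs − 10.4 kHz = 8.2 kHz.
22.2 kHz mod fs = 3.6 kHz.
3.6 kHz ≤ fs/2 = 9.3 kHz, appears at 3.6 kHz.
22.2 kHz and 40.8 kHz both map to 3.6 kHz.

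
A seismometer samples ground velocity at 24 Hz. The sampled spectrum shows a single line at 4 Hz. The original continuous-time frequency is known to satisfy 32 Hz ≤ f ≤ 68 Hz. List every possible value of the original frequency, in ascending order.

44 Hz, 52 Hz, 68 Hz

Frequencies that alias to 4 Hz are k·fs ± 4 Hz for integer k ≥ 0.
k=0: 4 Hz.
k=1: 20 Hz, 28 Hz.
k=2: 44 Hz, 52 Hz.
k=3: 68 Hz, 76 Hz.
k=4: 92 Hz, 100 Hz.
Within [32 Hz, 68 Hz]: 44 Hz, 52 Hz, 68 Hz.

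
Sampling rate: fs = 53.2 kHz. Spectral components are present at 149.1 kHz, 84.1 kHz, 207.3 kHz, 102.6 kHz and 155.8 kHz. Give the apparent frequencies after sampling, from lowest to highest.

3.8 kHz, 5.5 kHz, 10.5 kHz, 22.3 kHz

fs/2 = 26.6 kHz.
149.1 kHz mod fs = 42.7 kHz.
42.7 kHz > fs/2 = 26.6 kHz, folds to fs − 42.7 kHz = 10.5 kHz.
84.1 kHz mod fs = 30.9 kHz.
30.9 kHz > fs/2 = 26.6 kHz, folds to fs − 30.9 kHz = 22.3 kHz.
207.3 kHz mod fs = 47.7 kHz.
47.7 kHz > fs/2 = 26.6 kHz, folds to fs − 47.7 kHz = 5.5 kHz.
102.6 kHz mod fs = 49.4 kHz.
49.4 kHz > fs/2 = 26.6 kHz, folds to fs − 49.4 kHz = 3.8 kHz.
155.8 kHz mod fs = 49.4 kHz.
49.4 kHz > fs/2 = 26.6 kHz, folds to fs − 49.4 kHz = 3.8 kHz.
Distinct values: {3.8 kHz, 5.5 kHz, 10.5 kHz, 22.3 kHz}.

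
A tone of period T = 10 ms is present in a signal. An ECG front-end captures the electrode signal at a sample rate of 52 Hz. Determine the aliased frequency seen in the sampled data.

T = 10 ms → f = 1/T = 100 Hz.
100 Hz mod fs = 48 Hz.
48 Hz > fs/2 = 26 Hz, folds to fs − 48 Hz = 4 Hz.

4 Hz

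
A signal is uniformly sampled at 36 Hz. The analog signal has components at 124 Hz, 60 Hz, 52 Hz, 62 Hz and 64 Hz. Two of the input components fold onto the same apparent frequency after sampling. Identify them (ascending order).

52 Hz, 124 Hz

fs/2 = 18 Hz.
124 Hz mod fs = 16 Hz.
16 Hz ≤ fs/2 = 18 Hz, appears at 16 Hz.
60 Hz mod fs = 24 Hz.
24 Hz > fs/2 = 18 Hz, folds to fs − 24 Hz = 12 Hz.
52 Hz mod fs = 16 Hz.
16 Hz ≤ fs/2 = 18 Hz, appears at 16 Hz.
62 Hz mod fs = 26 Hz.
26 Hz > fs/2 = 18 Hz, folds to fs − 26 Hz = 10 Hz.
64 Hz mod fs = 28 Hz.
28 Hz > fs/2 = 18 Hz, folds to fs − 28 Hz = 8 Hz.
52 Hz and 124 Hz both map to 16 Hz.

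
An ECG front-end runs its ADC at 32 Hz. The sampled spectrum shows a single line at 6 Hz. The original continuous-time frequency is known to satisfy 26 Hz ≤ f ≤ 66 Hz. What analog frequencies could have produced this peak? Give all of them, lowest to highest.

26 Hz, 38 Hz, 58 Hz

Frequencies that alias to 6 Hz are k·fs ± 6 Hz for integer k ≥ 0.
k=0: 6 Hz.
k=1: 26 Hz, 38 Hz.
k=2: 58 Hz, 70 Hz.
k=3: 90 Hz, 102 Hz.
Within [26 Hz, 66 Hz]: 26 Hz, 38 Hz, 58 Hz.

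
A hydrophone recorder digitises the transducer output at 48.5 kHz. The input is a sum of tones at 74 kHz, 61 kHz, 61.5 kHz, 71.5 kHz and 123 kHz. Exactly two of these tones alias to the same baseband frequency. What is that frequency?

fs/2 = 24.25 kHz.
74 kHz mod fs = 25.5 kHz.
25.5 kHz > fs/2 = 24.25 kHz, folds to fs − 25.5 kHz = 23 kHz.
61 kHz mod fs = 12.5 kHz.
12.5 kHz ≤ fs/2 = 24.25 kHz, appears at 12.5 kHz.
61.5 kHz mod fs = 13 kHz.
13 kHz ≤ fs/2 = 24.25 kHz, appears at 13 kHz.
71.5 kHz mod fs = 23 kHz.
23 kHz ≤ fs/2 = 24.25 kHz, appears at 23 kHz.
123 kHz mod fs = 26 kHz.
26 kHz > fs/2 = 24.25 kHz, folds to fs − 26 kHz = 22.5 kHz.
71.5 kHz and 74 kHz both map to 23 kHz.

23 kHz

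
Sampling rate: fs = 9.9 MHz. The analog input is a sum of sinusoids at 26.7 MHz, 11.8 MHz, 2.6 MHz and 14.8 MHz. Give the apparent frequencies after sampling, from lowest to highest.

fs/2 = 4.95 MHz.
26.7 MHz mod fs = 6.9 MHz.
6.9 MHz > fs/2 = 4.95 MHz, folds to fs − 6.9 MHz = 3 MHz.
11.8 MHz mod fs = 1.9 MHz.
1.9 MHz ≤ fs/2 = 4.95 MHz, appears at 1.9 MHz.
2.6 MHz ≤ fs/2 = 4.95 MHz, passes unchanged.
14.8 MHz mod fs = 4.9 MHz.
4.9 MHz ≤ fs/2 = 4.95 MHz, appears at 4.9 MHz.
Distinct values: {1.9 MHz, 2.6 MHz, 3 MHz, 4.9 MHz}.

1.9 MHz, 2.6 MHz, 3 MHz, 4.9 MHz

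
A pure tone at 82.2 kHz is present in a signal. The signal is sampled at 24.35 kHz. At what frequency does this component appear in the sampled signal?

82.2 kHz mod fs = 9.15 kHz.
9.15 kHz ≤ fs/2 = 12.175 kHz, appears at 9.15 kHz.

9.15 kHz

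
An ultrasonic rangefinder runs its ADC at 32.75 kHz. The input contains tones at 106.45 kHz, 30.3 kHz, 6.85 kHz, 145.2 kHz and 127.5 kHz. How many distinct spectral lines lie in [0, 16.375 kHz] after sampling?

5

fs/2 = 16.375 kHz.
106.45 kHz mod fs = 8.2 kHz.
8.2 kHz ≤ fs/2 = 16.375 kHz, appears at 8.2 kHz.
30.3 kHz > fs/2 = 16.375 kHz, folds to fs − 30.3 kHz = 2.45 kHz.
6.85 kHz ≤ fs/2 = 16.375 kHz, passes unchanged.
145.2 kHz mod fs = 14.2 kHz.
14.2 kHz ≤ fs/2 = 16.375 kHz, appears at 14.2 kHz.
127.5 kHz mod fs = 29.25 kHz.
29.25 kHz > fs/2 = 16.375 kHz, folds to fs − 29.25 kHz = 3.5 kHz.
Distinct values: {2.45 kHz, 3.5 kHz, 6.85 kHz, 8.2 kHz, 14.2 kHz} → 5.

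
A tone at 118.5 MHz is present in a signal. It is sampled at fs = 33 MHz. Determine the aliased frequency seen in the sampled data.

118.5 MHz mod fs = 19.5 MHz.
19.5 MHz > fs/2 = 16.5 MHz, folds to fs − 19.5 MHz = 13.5 MHz.

13.5 MHz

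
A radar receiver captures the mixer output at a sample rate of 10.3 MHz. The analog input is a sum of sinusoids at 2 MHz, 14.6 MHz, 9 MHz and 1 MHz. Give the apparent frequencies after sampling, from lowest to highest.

1 MHz, 1.3 MHz, 2 MHz, 4.3 MHz

fs/2 = 5.15 MHz.
2 MHz ≤ fs/2 = 5.15 MHz, passes unchanged.
14.6 MHz mod fs = 4.3 MHz.
4.3 MHz ≤ fs/2 = 5.15 MHz, appears at 4.3 MHz.
9 MHz > fs/2 = 5.15 MHz, folds to fs − 9 MHz = 1.3 MHz.
1 MHz ≤ fs/2 = 5.15 MHz, passes unchanged.
Distinct values: {1 MHz, 1.3 MHz, 2 MHz, 4.3 MHz}.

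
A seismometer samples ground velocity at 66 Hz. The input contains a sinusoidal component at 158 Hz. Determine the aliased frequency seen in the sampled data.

26 Hz

158 Hz mod fs = 26 Hz.
26 Hz ≤ fs/2 = 33 Hz, appears at 26 Hz.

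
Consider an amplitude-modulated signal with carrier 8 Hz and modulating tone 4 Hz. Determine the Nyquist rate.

AM sidebands sit at fc ± fm = 4 Hz and 12 Hz.
Highest-frequency component: 12 Hz.
Nyquist rate = 2 × 12 Hz = 24 Hz.

24 Hz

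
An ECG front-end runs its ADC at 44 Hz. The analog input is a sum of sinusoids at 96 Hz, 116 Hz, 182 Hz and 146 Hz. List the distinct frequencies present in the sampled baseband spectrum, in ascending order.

6 Hz, 8 Hz, 14 Hz, 16 Hz

fs/2 = 22 Hz.
96 Hz mod fs = 8 Hz.
8 Hz ≤ fs/2 = 22 Hz, appears at 8 Hz.
116 Hz mod fs = 28 Hz.
28 Hz > fs/2 = 22 Hz, folds to fs − 28 Hz = 16 Hz.
182 Hz mod fs = 6 Hz.
6 Hz ≤ fs/2 = 22 Hz, appears at 6 Hz.
146 Hz mod fs = 14 Hz.
14 Hz ≤ fs/2 = 22 Hz, appears at 14 Hz.
Distinct values: {6 Hz, 8 Hz, 14 Hz, 16 Hz}.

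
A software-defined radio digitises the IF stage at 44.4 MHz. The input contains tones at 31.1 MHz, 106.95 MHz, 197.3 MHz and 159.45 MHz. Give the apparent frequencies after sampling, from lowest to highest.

fs/2 = 22.2 MHz.
31.1 MHz > fs/2 = 22.2 MHz, folds to fs − 31.1 MHz = 13.3 MHz.
106.95 MHz mod fs = 18.15 MHz.
18.15 MHz ≤ fs/2 = 22.2 MHz, appears at 18.15 MHz.
197.3 MHz mod fs = 19.7 MHz.
19.7 MHz ≤ fs/2 = 22.2 MHz, appears at 19.7 MHz.
159.45 MHz mod fs = 26.25 MHz.
26.25 MHz > fs/2 = 22.2 MHz, folds to fs − 26.25 MHz = 18.15 MHz.
Distinct values: {13.3 MHz, 18.15 MHz, 19.7 MHz}.

13.3 MHz, 18.15 MHz, 19.7 MHz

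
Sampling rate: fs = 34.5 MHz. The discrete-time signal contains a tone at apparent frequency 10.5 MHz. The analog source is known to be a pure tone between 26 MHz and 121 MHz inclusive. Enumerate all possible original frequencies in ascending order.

Frequencies that alias to 10.5 MHz are k·fs ± 10.5 MHz for integer k ≥ 0.
k=0: 10.5 MHz.
k=1: 24 MHz, 45 MHz.
k=2: 58.5 MHz, 79.5 MHz.
k=3: 93 MHz, 114 MHz.
k=4: 127.5 MHz, 148.5 MHz.
Within [26 MHz, 121 MHz]: 45 MHz, 58.5 MHz, 79.5 MHz, 93 MHz, 114 MHz.

45 MHz, 58.5 MHz, 79.5 MHz, 93 MHz, 114 MHz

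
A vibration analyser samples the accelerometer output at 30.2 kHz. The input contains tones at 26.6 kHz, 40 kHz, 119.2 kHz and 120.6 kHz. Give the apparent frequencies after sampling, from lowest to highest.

fs/2 = 15.1 kHz.
26.6 kHz > fs/2 = 15.1 kHz, folds to fs − 26.6 kHz = 3.6 kHz.
40 kHz mod fs = 9.8 kHz.
9.8 kHz ≤ fs/2 = 15.1 kHz, appears at 9.8 kHz.
119.2 kHz mod fs = 28.6 kHz.
28.6 kHz > fs/2 = 15.1 kHz, folds to fs − 28.6 kHz = 1.6 kHz.
120.6 kHz mod fs = 30 kHz.
30 kHz > fs/2 = 15.1 kHz, folds to fs − 30 kHz = 0.2 kHz.
Distinct values: {0.2 kHz, 1.6 kHz, 3.6 kHz, 9.8 kHz}.

0.2 kHz, 1.6 kHz, 3.6 kHz, 9.8 kHz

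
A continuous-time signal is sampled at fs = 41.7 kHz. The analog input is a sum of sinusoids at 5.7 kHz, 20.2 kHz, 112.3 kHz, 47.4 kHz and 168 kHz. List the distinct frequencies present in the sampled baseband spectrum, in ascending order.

fs/2 = 20.85 kHz.
5.7 kHz ≤ fs/2 = 20.85 kHz, passes unchanged.
20.2 kHz ≤ fs/2 = 20.85 kHz, passes unchanged.
112.3 kHz mod fs = 28.9 kHz.
28.9 kHz > fs/2 = 20.85 kHz, folds to fs − 28.9 kHz = 12.8 kHz.
47.4 kHz mod fs = 5.7 kHz.
5.7 kHz ≤ fs/2 = 20.85 kHz, appears at 5.7 kHz.
168 kHz mod fs = 1.2 kHz.
1.2 kHz ≤ fs/2 = 20.85 kHz, appears at 1.2 kHz.
Distinct values: {1.2 kHz, 5.7 kHz, 12.8 kHz, 20.2 kHz}.

1.2 kHz, 5.7 kHz, 12.8 kHz, 20.2 kHz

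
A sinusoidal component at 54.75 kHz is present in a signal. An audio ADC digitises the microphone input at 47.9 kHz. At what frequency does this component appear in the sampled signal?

6.85 kHz

54.75 kHz mod fs = 6.85 kHz.
6.85 kHz ≤ fs/2 = 23.95 kHz, appears at 6.85 kHz.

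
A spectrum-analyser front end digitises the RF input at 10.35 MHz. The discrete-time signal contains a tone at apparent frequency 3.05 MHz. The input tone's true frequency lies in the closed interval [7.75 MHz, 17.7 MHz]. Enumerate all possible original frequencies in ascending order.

Frequencies that alias to 3.05 MHz are k·fs ± 3.05 MHz for integer k ≥ 0.
k=0: 3.05 MHz.
k=1: 7.3 MHz, 13.4 MHz.
k=2: 17.65 MHz, 23.75 MHz.
k=3: 28 MHz, 34.1 MHz.
Within [7.75 MHz, 17.7 MHz]: 13.4 MHz, 17.65 MHz.

13.4 MHz, 17.65 MHz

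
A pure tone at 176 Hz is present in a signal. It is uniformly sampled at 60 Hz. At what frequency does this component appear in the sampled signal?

4 Hz

176 Hz mod fs = 56 Hz.
56 Hz > fs/2 = 30 Hz, folds to fs − 56 Hz = 4 Hz.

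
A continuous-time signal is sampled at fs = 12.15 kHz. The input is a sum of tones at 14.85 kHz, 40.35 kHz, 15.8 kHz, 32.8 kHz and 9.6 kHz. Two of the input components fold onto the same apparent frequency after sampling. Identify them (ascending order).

fs/2 = 6.075 kHz.
14.85 kHz mod fs = 2.7 kHz.
2.7 kHz ≤ fs/2 = 6.075 kHz, appears at 2.7 kHz.
40.35 kHz mod fs = 3.9 kHz.
3.9 kHz ≤ fs/2 = 6.075 kHz, appears at 3.9 kHz.
15.8 kHz mod fs = 3.65 kHz.
3.65 kHz ≤ fs/2 = 6.075 kHz, appears at 3.65 kHz.
32.8 kHz mod fs = 8.5 kHz.
8.5 kHz > fs/2 = 6.075 kHz, folds to fs − 8.5 kHz = 3.65 kHz.
9.6 kHz > fs/2 = 6.075 kHz, folds to fs − 9.6 kHz = 2.55 kHz.
15.8 kHz and 32.8 kHz both map to 3.65 kHz.

15.8 kHz, 32.8 kHz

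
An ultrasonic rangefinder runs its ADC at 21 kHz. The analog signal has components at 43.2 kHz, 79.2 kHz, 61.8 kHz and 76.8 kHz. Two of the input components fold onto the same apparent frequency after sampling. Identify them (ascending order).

43.2 kHz, 61.8 kHz

fs/2 = 10.5 kHz.
43.2 kHz mod fs = 1.2 kHz.
1.2 kHz ≤ fs/2 = 10.5 kHz, appears at 1.2 kHz.
79.2 kHz mod fs = 16.2 kHz.
16.2 kHz > fs/2 = 10.5 kHz, folds to fs − 16.2 kHz = 4.8 kHz.
61.8 kHz mod fs = 19.8 kHz.
19.8 kHz > fs/2 = 10.5 kHz, folds to fs − 19.8 kHz = 1.2 kHz.
76.8 kHz mod fs = 13.8 kHz.
13.8 kHz > fs/2 = 10.5 kHz, folds to fs − 13.8 kHz = 7.2 kHz.
43.2 kHz and 61.8 kHz both map to 1.2 kHz.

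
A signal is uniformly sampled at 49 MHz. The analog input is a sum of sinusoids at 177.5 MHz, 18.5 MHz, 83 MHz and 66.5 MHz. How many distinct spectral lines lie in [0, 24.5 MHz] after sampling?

3

fs/2 = 24.5 MHz.
177.5 MHz mod fs = 30.5 MHz.
30.5 MHz > fs/2 = 24.5 MHz, folds to fs − 30.5 MHz = 18.5 MHz.
18.5 MHz ≤ fs/2 = 24.5 MHz, passes unchanged.
83 MHz mod fs = 34 MHz.
34 MHz > fs/2 = 24.5 MHz, folds to fs − 34 MHz = 15 MHz.
66.5 MHz mod fs = 17.5 MHz.
17.5 MHz ≤ fs/2 = 24.5 MHz, appears at 17.5 MHz.
Distinct values: {15 MHz, 17.5 MHz, 18.5 MHz} → 3.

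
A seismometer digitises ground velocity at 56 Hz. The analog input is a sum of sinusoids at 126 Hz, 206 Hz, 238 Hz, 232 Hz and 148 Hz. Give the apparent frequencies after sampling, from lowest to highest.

8 Hz, 14 Hz, 18 Hz, 20 Hz

fs/2 = 28 Hz.
126 Hz mod fs = 14 Hz.
14 Hz ≤ fs/2 = 28 Hz, appears at 14 Hz.
206 Hz mod fs = 38 Hz.
38 Hz > fs/2 = 28 Hz, folds to fs − 38 Hz = 18 Hz.
238 Hz mod fs = 14 Hz.
14 Hz ≤ fs/2 = 28 Hz, appears at 14 Hz.
232 Hz mod fs = 8 Hz.
8 Hz ≤ fs/2 = 28 Hz, appears at 8 Hz.
148 Hz mod fs = 36 Hz.
36 Hz > fs/2 = 28 Hz, folds to fs − 36 Hz = 20 Hz.
Distinct values: {8 Hz, 14 Hz, 18 Hz, 20 Hz}.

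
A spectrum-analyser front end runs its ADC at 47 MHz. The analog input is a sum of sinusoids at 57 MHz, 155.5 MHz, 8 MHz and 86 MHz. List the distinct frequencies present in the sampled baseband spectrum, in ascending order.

fs/2 = 23.5 MHz.
57 MHz mod fs = 10 MHz.
10 MHz ≤ fs/2 = 23.5 MHz, appears at 10 MHz.
155.5 MHz mod fs = 14.5 MHz.
14.5 MHz ≤ fs/2 = 23.5 MHz, appears at 14.5 MHz.
8 MHz ≤ fs/2 = 23.5 MHz, passes unchanged.
86 MHz mod fs = 39 MHz.
39 MHz > fs/2 = 23.5 MHz, folds to fs − 39 MHz = 8 MHz.
Distinct values: {8 MHz, 10 MHz, 14.5 MHz}.

8 MHz, 10 MHz, 14.5 MHz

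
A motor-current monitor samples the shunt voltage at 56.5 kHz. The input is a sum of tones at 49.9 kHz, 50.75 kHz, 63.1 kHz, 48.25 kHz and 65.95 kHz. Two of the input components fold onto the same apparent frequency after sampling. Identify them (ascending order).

49.9 kHz, 63.1 kHz

fs/2 = 28.25 kHz.
49.9 kHz > fs/2 = 28.25 kHz, folds to fs − 49.9 kHz = 6.6 kHz.
50.75 kHz > fs/2 = 28.25 kHz, folds to fs − 50.75 kHz = 5.75 kHz.
63.1 kHz mod fs = 6.6 kHz.
6.6 kHz ≤ fs/2 = 28.25 kHz, appears at 6.6 kHz.
48.25 kHz > fs/2 = 28.25 kHz, folds to fs − 48.25 kHz = 8.25 kHz.
65.95 kHz mod fs = 9.45 kHz.
9.45 kHz ≤ fs/2 = 28.25 kHz, appears at 9.45 kHz.
49.9 kHz and 63.1 kHz both map to 6.6 kHz.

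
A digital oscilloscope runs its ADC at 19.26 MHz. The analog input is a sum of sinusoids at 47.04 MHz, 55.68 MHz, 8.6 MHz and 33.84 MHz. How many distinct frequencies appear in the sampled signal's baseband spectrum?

4

fs/2 = 9.63 MHz.
47.04 MHz mod fs = 8.52 MHz.
8.52 MHz ≤ fs/2 = 9.63 MHz, appears at 8.52 MHz.
55.68 MHz mod fs = 17.16 MHz.
17.16 MHz > fs/2 = 9.63 MHz, folds to fs − 17.16 MHz = 2.1 MHz.
8.6 MHz ≤ fs/2 = 9.63 MHz, passes unchanged.
33.84 MHz mod fs = 14.58 MHz.
14.58 MHz > fs/2 = 9.63 MHz, folds to fs − 14.58 MHz = 4.68 MHz.
Distinct values: {2.1 MHz, 4.68 MHz, 8.52 MHz, 8.6 MHz} → 4.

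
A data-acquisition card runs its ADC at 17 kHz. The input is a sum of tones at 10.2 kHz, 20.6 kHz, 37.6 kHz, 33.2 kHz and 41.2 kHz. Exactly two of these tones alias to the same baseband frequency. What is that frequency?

fs/2 = 8.5 kHz.
10.2 kHz > fs/2 = 8.5 kHz, folds to fs − 10.2 kHz = 6.8 kHz.
20.6 kHz mod fs = 3.6 kHz.
3.6 kHz ≤ fs/2 = 8.5 kHz, appears at 3.6 kHz.
37.6 kHz mod fs = 3.6 kHz.
3.6 kHz ≤ fs/2 = 8.5 kHz, appears at 3.6 kHz.
33.2 kHz mod fs = 16.2 kHz.
16.2 kHz > fs/2 = 8.5 kHz, folds to fs − 16.2 kHz = 0.8 kHz.
41.2 kHz mod fs = 7.2 kHz.
7.2 kHz ≤ fs/2 = 8.5 kHz, appears at 7.2 kHz.
20.6 kHz and 37.6 kHz both map to 3.6 kHz.

3.6 kHz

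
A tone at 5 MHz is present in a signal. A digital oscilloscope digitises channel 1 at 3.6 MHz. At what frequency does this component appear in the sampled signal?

5 MHz mod fs = 1.4 MHz.
1.4 MHz ≤ fs/2 = 1.8 MHz, appears at 1.4 MHz.

1.4 MHz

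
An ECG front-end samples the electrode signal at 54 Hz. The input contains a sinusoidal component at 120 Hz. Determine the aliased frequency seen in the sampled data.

12 Hz

120 Hz mod fs = 12 Hz.
12 Hz ≤ fs/2 = 27 Hz, appears at 12 Hz.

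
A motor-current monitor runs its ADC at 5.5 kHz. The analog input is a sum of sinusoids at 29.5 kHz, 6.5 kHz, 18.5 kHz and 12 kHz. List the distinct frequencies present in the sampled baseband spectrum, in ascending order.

fs/2 = 2.75 kHz.
29.5 kHz mod fs = 2 kHz.
2 kHz ≤ fs/2 = 2.75 kHz, appears at 2 kHz.
6.5 kHz mod fs = 1 kHz.
1 kHz ≤ fs/2 = 2.75 kHz, appears at 1 kHz.
18.5 kHz mod fs = 2 kHz.
2 kHz ≤ fs/2 = 2.75 kHz, appears at 2 kHz.
12 kHz mod fs = 1 kHz.
1 kHz ≤ fs/2 = 2.75 kHz, appears at 1 kHz.
Distinct values: {1 kHz, 2 kHz}.

1 kHz, 2 kHz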